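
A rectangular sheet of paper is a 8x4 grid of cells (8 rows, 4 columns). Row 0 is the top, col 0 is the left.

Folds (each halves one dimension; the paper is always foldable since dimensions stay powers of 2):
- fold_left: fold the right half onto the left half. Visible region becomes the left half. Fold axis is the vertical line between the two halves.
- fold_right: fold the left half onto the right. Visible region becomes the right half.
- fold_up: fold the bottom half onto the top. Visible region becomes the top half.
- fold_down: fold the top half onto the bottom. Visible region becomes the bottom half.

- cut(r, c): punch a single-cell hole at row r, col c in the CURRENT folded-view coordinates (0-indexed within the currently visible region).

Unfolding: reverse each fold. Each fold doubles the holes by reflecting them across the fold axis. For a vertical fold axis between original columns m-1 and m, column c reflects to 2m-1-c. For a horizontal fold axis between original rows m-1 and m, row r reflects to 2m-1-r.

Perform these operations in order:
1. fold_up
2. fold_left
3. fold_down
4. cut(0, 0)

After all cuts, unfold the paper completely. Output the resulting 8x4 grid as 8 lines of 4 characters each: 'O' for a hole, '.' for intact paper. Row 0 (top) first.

Answer: ....
O..O
O..O
....
....
O..O
O..O
....

Derivation:
Op 1 fold_up: fold axis h@4; visible region now rows[0,4) x cols[0,4) = 4x4
Op 2 fold_left: fold axis v@2; visible region now rows[0,4) x cols[0,2) = 4x2
Op 3 fold_down: fold axis h@2; visible region now rows[2,4) x cols[0,2) = 2x2
Op 4 cut(0, 0): punch at orig (2,0); cuts so far [(2, 0)]; region rows[2,4) x cols[0,2) = 2x2
Unfold 1 (reflect across h@2): 2 holes -> [(1, 0), (2, 0)]
Unfold 2 (reflect across v@2): 4 holes -> [(1, 0), (1, 3), (2, 0), (2, 3)]
Unfold 3 (reflect across h@4): 8 holes -> [(1, 0), (1, 3), (2, 0), (2, 3), (5, 0), (5, 3), (6, 0), (6, 3)]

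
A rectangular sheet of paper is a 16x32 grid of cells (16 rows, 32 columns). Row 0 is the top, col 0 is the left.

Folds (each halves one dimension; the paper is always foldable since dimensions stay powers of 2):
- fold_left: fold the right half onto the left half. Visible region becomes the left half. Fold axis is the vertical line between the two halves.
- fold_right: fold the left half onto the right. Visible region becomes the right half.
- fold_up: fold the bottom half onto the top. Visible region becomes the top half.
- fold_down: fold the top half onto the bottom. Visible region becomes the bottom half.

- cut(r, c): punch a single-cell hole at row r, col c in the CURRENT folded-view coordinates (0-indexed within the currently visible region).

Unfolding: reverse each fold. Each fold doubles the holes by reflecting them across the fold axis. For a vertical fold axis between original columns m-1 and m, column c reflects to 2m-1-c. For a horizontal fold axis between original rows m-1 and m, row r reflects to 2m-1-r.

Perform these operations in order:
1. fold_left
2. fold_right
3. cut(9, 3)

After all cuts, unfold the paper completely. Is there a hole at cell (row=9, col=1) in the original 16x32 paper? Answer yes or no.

Answer: no

Derivation:
Op 1 fold_left: fold axis v@16; visible region now rows[0,16) x cols[0,16) = 16x16
Op 2 fold_right: fold axis v@8; visible region now rows[0,16) x cols[8,16) = 16x8
Op 3 cut(9, 3): punch at orig (9,11); cuts so far [(9, 11)]; region rows[0,16) x cols[8,16) = 16x8
Unfold 1 (reflect across v@8): 2 holes -> [(9, 4), (9, 11)]
Unfold 2 (reflect across v@16): 4 holes -> [(9, 4), (9, 11), (9, 20), (9, 27)]
Holes: [(9, 4), (9, 11), (9, 20), (9, 27)]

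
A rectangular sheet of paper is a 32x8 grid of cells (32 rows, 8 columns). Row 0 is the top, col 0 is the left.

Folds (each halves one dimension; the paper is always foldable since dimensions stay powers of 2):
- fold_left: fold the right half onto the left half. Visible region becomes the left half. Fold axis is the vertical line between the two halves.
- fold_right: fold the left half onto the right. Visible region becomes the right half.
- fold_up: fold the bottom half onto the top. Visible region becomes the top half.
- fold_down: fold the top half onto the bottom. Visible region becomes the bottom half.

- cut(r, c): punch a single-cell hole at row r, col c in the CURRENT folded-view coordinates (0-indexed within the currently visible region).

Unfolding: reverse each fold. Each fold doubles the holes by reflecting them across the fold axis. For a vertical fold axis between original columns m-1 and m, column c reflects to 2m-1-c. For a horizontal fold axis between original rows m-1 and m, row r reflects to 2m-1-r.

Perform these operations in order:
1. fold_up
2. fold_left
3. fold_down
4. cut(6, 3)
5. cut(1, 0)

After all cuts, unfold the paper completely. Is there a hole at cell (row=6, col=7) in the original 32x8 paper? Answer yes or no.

Answer: yes

Derivation:
Op 1 fold_up: fold axis h@16; visible region now rows[0,16) x cols[0,8) = 16x8
Op 2 fold_left: fold axis v@4; visible region now rows[0,16) x cols[0,4) = 16x4
Op 3 fold_down: fold axis h@8; visible region now rows[8,16) x cols[0,4) = 8x4
Op 4 cut(6, 3): punch at orig (14,3); cuts so far [(14, 3)]; region rows[8,16) x cols[0,4) = 8x4
Op 5 cut(1, 0): punch at orig (9,0); cuts so far [(9, 0), (14, 3)]; region rows[8,16) x cols[0,4) = 8x4
Unfold 1 (reflect across h@8): 4 holes -> [(1, 3), (6, 0), (9, 0), (14, 3)]
Unfold 2 (reflect across v@4): 8 holes -> [(1, 3), (1, 4), (6, 0), (6, 7), (9, 0), (9, 7), (14, 3), (14, 4)]
Unfold 3 (reflect across h@16): 16 holes -> [(1, 3), (1, 4), (6, 0), (6, 7), (9, 0), (9, 7), (14, 3), (14, 4), (17, 3), (17, 4), (22, 0), (22, 7), (25, 0), (25, 7), (30, 3), (30, 4)]
Holes: [(1, 3), (1, 4), (6, 0), (6, 7), (9, 0), (9, 7), (14, 3), (14, 4), (17, 3), (17, 4), (22, 0), (22, 7), (25, 0), (25, 7), (30, 3), (30, 4)]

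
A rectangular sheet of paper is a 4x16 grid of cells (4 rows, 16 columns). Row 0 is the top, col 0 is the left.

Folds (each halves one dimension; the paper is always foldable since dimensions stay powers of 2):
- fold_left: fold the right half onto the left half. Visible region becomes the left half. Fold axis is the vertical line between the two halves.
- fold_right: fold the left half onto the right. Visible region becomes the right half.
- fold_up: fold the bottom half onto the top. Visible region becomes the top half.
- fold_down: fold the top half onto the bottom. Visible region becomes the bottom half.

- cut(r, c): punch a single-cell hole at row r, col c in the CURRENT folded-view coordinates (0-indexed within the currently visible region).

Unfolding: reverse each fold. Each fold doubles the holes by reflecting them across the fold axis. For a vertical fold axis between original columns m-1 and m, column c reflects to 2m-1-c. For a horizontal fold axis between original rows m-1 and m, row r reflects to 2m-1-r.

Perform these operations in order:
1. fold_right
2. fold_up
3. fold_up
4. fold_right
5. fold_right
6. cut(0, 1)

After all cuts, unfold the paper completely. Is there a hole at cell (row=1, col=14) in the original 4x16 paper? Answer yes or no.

Op 1 fold_right: fold axis v@8; visible region now rows[0,4) x cols[8,16) = 4x8
Op 2 fold_up: fold axis h@2; visible region now rows[0,2) x cols[8,16) = 2x8
Op 3 fold_up: fold axis h@1; visible region now rows[0,1) x cols[8,16) = 1x8
Op 4 fold_right: fold axis v@12; visible region now rows[0,1) x cols[12,16) = 1x4
Op 5 fold_right: fold axis v@14; visible region now rows[0,1) x cols[14,16) = 1x2
Op 6 cut(0, 1): punch at orig (0,15); cuts so far [(0, 15)]; region rows[0,1) x cols[14,16) = 1x2
Unfold 1 (reflect across v@14): 2 holes -> [(0, 12), (0, 15)]
Unfold 2 (reflect across v@12): 4 holes -> [(0, 8), (0, 11), (0, 12), (0, 15)]
Unfold 3 (reflect across h@1): 8 holes -> [(0, 8), (0, 11), (0, 12), (0, 15), (1, 8), (1, 11), (1, 12), (1, 15)]
Unfold 4 (reflect across h@2): 16 holes -> [(0, 8), (0, 11), (0, 12), (0, 15), (1, 8), (1, 11), (1, 12), (1, 15), (2, 8), (2, 11), (2, 12), (2, 15), (3, 8), (3, 11), (3, 12), (3, 15)]
Unfold 5 (reflect across v@8): 32 holes -> [(0, 0), (0, 3), (0, 4), (0, 7), (0, 8), (0, 11), (0, 12), (0, 15), (1, 0), (1, 3), (1, 4), (1, 7), (1, 8), (1, 11), (1, 12), (1, 15), (2, 0), (2, 3), (2, 4), (2, 7), (2, 8), (2, 11), (2, 12), (2, 15), (3, 0), (3, 3), (3, 4), (3, 7), (3, 8), (3, 11), (3, 12), (3, 15)]
Holes: [(0, 0), (0, 3), (0, 4), (0, 7), (0, 8), (0, 11), (0, 12), (0, 15), (1, 0), (1, 3), (1, 4), (1, 7), (1, 8), (1, 11), (1, 12), (1, 15), (2, 0), (2, 3), (2, 4), (2, 7), (2, 8), (2, 11), (2, 12), (2, 15), (3, 0), (3, 3), (3, 4), (3, 7), (3, 8), (3, 11), (3, 12), (3, 15)]

Answer: no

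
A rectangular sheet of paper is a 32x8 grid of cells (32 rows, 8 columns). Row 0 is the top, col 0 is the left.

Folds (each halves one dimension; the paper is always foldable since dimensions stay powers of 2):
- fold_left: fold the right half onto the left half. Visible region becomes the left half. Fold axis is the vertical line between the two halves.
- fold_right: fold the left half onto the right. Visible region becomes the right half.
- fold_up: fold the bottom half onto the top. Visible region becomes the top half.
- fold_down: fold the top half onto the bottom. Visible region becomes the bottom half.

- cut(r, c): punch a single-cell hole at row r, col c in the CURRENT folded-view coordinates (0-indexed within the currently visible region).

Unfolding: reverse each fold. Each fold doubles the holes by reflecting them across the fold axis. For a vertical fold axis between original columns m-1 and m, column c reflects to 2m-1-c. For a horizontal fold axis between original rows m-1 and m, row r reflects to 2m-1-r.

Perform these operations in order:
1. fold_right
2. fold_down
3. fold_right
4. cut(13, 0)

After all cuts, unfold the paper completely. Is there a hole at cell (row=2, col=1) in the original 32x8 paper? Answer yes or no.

Op 1 fold_right: fold axis v@4; visible region now rows[0,32) x cols[4,8) = 32x4
Op 2 fold_down: fold axis h@16; visible region now rows[16,32) x cols[4,8) = 16x4
Op 3 fold_right: fold axis v@6; visible region now rows[16,32) x cols[6,8) = 16x2
Op 4 cut(13, 0): punch at orig (29,6); cuts so far [(29, 6)]; region rows[16,32) x cols[6,8) = 16x2
Unfold 1 (reflect across v@6): 2 holes -> [(29, 5), (29, 6)]
Unfold 2 (reflect across h@16): 4 holes -> [(2, 5), (2, 6), (29, 5), (29, 6)]
Unfold 3 (reflect across v@4): 8 holes -> [(2, 1), (2, 2), (2, 5), (2, 6), (29, 1), (29, 2), (29, 5), (29, 6)]
Holes: [(2, 1), (2, 2), (2, 5), (2, 6), (29, 1), (29, 2), (29, 5), (29, 6)]

Answer: yes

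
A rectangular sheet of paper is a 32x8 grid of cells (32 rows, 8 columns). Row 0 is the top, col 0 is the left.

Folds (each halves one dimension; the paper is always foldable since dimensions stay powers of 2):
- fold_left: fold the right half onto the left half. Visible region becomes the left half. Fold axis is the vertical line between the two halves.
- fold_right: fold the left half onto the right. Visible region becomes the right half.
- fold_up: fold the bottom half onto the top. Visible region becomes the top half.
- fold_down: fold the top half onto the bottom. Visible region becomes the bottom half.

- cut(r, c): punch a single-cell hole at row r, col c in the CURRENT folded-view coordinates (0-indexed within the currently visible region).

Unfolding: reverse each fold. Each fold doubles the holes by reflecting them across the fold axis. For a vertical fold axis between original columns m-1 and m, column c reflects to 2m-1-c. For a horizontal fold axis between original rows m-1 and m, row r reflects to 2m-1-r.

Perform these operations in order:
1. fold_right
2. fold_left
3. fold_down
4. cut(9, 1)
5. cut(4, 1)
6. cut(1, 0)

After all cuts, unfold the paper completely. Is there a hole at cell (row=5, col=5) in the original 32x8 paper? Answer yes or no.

Op 1 fold_right: fold axis v@4; visible region now rows[0,32) x cols[4,8) = 32x4
Op 2 fold_left: fold axis v@6; visible region now rows[0,32) x cols[4,6) = 32x2
Op 3 fold_down: fold axis h@16; visible region now rows[16,32) x cols[4,6) = 16x2
Op 4 cut(9, 1): punch at orig (25,5); cuts so far [(25, 5)]; region rows[16,32) x cols[4,6) = 16x2
Op 5 cut(4, 1): punch at orig (20,5); cuts so far [(20, 5), (25, 5)]; region rows[16,32) x cols[4,6) = 16x2
Op 6 cut(1, 0): punch at orig (17,4); cuts so far [(17, 4), (20, 5), (25, 5)]; region rows[16,32) x cols[4,6) = 16x2
Unfold 1 (reflect across h@16): 6 holes -> [(6, 5), (11, 5), (14, 4), (17, 4), (20, 5), (25, 5)]
Unfold 2 (reflect across v@6): 12 holes -> [(6, 5), (6, 6), (11, 5), (11, 6), (14, 4), (14, 7), (17, 4), (17, 7), (20, 5), (20, 6), (25, 5), (25, 6)]
Unfold 3 (reflect across v@4): 24 holes -> [(6, 1), (6, 2), (6, 5), (6, 6), (11, 1), (11, 2), (11, 5), (11, 6), (14, 0), (14, 3), (14, 4), (14, 7), (17, 0), (17, 3), (17, 4), (17, 7), (20, 1), (20, 2), (20, 5), (20, 6), (25, 1), (25, 2), (25, 5), (25, 6)]
Holes: [(6, 1), (6, 2), (6, 5), (6, 6), (11, 1), (11, 2), (11, 5), (11, 6), (14, 0), (14, 3), (14, 4), (14, 7), (17, 0), (17, 3), (17, 4), (17, 7), (20, 1), (20, 2), (20, 5), (20, 6), (25, 1), (25, 2), (25, 5), (25, 6)]

Answer: no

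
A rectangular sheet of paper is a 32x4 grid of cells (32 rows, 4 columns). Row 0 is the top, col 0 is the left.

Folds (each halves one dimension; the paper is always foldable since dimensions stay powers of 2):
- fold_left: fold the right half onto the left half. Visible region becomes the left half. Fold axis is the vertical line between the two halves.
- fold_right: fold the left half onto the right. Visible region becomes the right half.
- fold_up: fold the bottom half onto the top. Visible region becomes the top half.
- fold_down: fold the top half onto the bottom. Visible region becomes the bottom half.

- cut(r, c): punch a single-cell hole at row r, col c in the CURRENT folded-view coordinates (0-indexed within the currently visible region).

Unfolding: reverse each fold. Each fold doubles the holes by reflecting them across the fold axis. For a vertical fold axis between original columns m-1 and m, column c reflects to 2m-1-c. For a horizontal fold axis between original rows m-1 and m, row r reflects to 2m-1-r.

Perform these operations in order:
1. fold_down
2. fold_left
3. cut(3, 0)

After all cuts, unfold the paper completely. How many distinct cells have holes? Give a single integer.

Op 1 fold_down: fold axis h@16; visible region now rows[16,32) x cols[0,4) = 16x4
Op 2 fold_left: fold axis v@2; visible region now rows[16,32) x cols[0,2) = 16x2
Op 3 cut(3, 0): punch at orig (19,0); cuts so far [(19, 0)]; region rows[16,32) x cols[0,2) = 16x2
Unfold 1 (reflect across v@2): 2 holes -> [(19, 0), (19, 3)]
Unfold 2 (reflect across h@16): 4 holes -> [(12, 0), (12, 3), (19, 0), (19, 3)]

Answer: 4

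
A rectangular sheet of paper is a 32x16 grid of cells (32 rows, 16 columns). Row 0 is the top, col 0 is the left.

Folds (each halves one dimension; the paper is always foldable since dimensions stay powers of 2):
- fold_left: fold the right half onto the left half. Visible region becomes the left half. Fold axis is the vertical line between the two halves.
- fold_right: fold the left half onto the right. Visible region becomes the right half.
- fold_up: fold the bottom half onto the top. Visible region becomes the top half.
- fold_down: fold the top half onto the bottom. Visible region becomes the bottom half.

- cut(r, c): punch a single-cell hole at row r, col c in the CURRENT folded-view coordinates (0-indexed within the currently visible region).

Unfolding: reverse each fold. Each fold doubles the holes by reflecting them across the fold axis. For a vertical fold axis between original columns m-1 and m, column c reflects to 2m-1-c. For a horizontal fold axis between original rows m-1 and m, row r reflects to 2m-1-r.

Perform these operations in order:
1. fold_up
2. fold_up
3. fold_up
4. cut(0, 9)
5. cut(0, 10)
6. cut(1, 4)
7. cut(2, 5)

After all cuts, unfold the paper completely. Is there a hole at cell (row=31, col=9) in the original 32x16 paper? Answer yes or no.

Answer: yes

Derivation:
Op 1 fold_up: fold axis h@16; visible region now rows[0,16) x cols[0,16) = 16x16
Op 2 fold_up: fold axis h@8; visible region now rows[0,8) x cols[0,16) = 8x16
Op 3 fold_up: fold axis h@4; visible region now rows[0,4) x cols[0,16) = 4x16
Op 4 cut(0, 9): punch at orig (0,9); cuts so far [(0, 9)]; region rows[0,4) x cols[0,16) = 4x16
Op 5 cut(0, 10): punch at orig (0,10); cuts so far [(0, 9), (0, 10)]; region rows[0,4) x cols[0,16) = 4x16
Op 6 cut(1, 4): punch at orig (1,4); cuts so far [(0, 9), (0, 10), (1, 4)]; region rows[0,4) x cols[0,16) = 4x16
Op 7 cut(2, 5): punch at orig (2,5); cuts so far [(0, 9), (0, 10), (1, 4), (2, 5)]; region rows[0,4) x cols[0,16) = 4x16
Unfold 1 (reflect across h@4): 8 holes -> [(0, 9), (0, 10), (1, 4), (2, 5), (5, 5), (6, 4), (7, 9), (7, 10)]
Unfold 2 (reflect across h@8): 16 holes -> [(0, 9), (0, 10), (1, 4), (2, 5), (5, 5), (6, 4), (7, 9), (7, 10), (8, 9), (8, 10), (9, 4), (10, 5), (13, 5), (14, 4), (15, 9), (15, 10)]
Unfold 3 (reflect across h@16): 32 holes -> [(0, 9), (0, 10), (1, 4), (2, 5), (5, 5), (6, 4), (7, 9), (7, 10), (8, 9), (8, 10), (9, 4), (10, 5), (13, 5), (14, 4), (15, 9), (15, 10), (16, 9), (16, 10), (17, 4), (18, 5), (21, 5), (22, 4), (23, 9), (23, 10), (24, 9), (24, 10), (25, 4), (26, 5), (29, 5), (30, 4), (31, 9), (31, 10)]
Holes: [(0, 9), (0, 10), (1, 4), (2, 5), (5, 5), (6, 4), (7, 9), (7, 10), (8, 9), (8, 10), (9, 4), (10, 5), (13, 5), (14, 4), (15, 9), (15, 10), (16, 9), (16, 10), (17, 4), (18, 5), (21, 5), (22, 4), (23, 9), (23, 10), (24, 9), (24, 10), (25, 4), (26, 5), (29, 5), (30, 4), (31, 9), (31, 10)]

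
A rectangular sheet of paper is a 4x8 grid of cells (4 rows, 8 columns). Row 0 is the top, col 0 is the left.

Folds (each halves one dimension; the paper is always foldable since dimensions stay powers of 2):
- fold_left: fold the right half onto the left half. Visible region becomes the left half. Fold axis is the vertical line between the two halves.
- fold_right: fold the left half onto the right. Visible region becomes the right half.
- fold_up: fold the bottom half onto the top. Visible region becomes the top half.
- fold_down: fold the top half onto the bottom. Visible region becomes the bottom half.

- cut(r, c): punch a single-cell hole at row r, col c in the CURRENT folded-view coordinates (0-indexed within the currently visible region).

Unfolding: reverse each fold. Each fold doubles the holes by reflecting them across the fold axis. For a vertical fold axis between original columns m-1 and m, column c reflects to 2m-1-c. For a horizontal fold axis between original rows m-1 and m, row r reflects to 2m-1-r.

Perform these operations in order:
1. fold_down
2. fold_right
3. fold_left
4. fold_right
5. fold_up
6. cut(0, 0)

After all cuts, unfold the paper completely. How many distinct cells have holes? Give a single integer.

Op 1 fold_down: fold axis h@2; visible region now rows[2,4) x cols[0,8) = 2x8
Op 2 fold_right: fold axis v@4; visible region now rows[2,4) x cols[4,8) = 2x4
Op 3 fold_left: fold axis v@6; visible region now rows[2,4) x cols[4,6) = 2x2
Op 4 fold_right: fold axis v@5; visible region now rows[2,4) x cols[5,6) = 2x1
Op 5 fold_up: fold axis h@3; visible region now rows[2,3) x cols[5,6) = 1x1
Op 6 cut(0, 0): punch at orig (2,5); cuts so far [(2, 5)]; region rows[2,3) x cols[5,6) = 1x1
Unfold 1 (reflect across h@3): 2 holes -> [(2, 5), (3, 5)]
Unfold 2 (reflect across v@5): 4 holes -> [(2, 4), (2, 5), (3, 4), (3, 5)]
Unfold 3 (reflect across v@6): 8 holes -> [(2, 4), (2, 5), (2, 6), (2, 7), (3, 4), (3, 5), (3, 6), (3, 7)]
Unfold 4 (reflect across v@4): 16 holes -> [(2, 0), (2, 1), (2, 2), (2, 3), (2, 4), (2, 5), (2, 6), (2, 7), (3, 0), (3, 1), (3, 2), (3, 3), (3, 4), (3, 5), (3, 6), (3, 7)]
Unfold 5 (reflect across h@2): 32 holes -> [(0, 0), (0, 1), (0, 2), (0, 3), (0, 4), (0, 5), (0, 6), (0, 7), (1, 0), (1, 1), (1, 2), (1, 3), (1, 4), (1, 5), (1, 6), (1, 7), (2, 0), (2, 1), (2, 2), (2, 3), (2, 4), (2, 5), (2, 6), (2, 7), (3, 0), (3, 1), (3, 2), (3, 3), (3, 4), (3, 5), (3, 6), (3, 7)]

Answer: 32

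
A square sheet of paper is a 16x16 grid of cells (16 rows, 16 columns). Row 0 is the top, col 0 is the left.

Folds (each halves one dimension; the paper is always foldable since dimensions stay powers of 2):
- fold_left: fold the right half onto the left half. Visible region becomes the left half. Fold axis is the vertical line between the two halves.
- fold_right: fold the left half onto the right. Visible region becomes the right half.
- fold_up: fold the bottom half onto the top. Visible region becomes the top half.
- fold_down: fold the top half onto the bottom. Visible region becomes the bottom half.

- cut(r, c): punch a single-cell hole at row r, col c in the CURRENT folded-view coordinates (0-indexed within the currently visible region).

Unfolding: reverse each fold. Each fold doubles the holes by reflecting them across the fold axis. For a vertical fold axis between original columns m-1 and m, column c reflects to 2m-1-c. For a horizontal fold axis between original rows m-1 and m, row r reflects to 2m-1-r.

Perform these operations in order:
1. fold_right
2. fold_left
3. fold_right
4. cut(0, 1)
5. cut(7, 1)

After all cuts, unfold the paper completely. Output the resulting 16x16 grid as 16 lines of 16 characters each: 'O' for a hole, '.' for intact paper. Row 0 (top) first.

Op 1 fold_right: fold axis v@8; visible region now rows[0,16) x cols[8,16) = 16x8
Op 2 fold_left: fold axis v@12; visible region now rows[0,16) x cols[8,12) = 16x4
Op 3 fold_right: fold axis v@10; visible region now rows[0,16) x cols[10,12) = 16x2
Op 4 cut(0, 1): punch at orig (0,11); cuts so far [(0, 11)]; region rows[0,16) x cols[10,12) = 16x2
Op 5 cut(7, 1): punch at orig (7,11); cuts so far [(0, 11), (7, 11)]; region rows[0,16) x cols[10,12) = 16x2
Unfold 1 (reflect across v@10): 4 holes -> [(0, 8), (0, 11), (7, 8), (7, 11)]
Unfold 2 (reflect across v@12): 8 holes -> [(0, 8), (0, 11), (0, 12), (0, 15), (7, 8), (7, 11), (7, 12), (7, 15)]
Unfold 3 (reflect across v@8): 16 holes -> [(0, 0), (0, 3), (0, 4), (0, 7), (0, 8), (0, 11), (0, 12), (0, 15), (7, 0), (7, 3), (7, 4), (7, 7), (7, 8), (7, 11), (7, 12), (7, 15)]

Answer: O..OO..OO..OO..O
................
................
................
................
................
................
O..OO..OO..OO..O
................
................
................
................
................
................
................
................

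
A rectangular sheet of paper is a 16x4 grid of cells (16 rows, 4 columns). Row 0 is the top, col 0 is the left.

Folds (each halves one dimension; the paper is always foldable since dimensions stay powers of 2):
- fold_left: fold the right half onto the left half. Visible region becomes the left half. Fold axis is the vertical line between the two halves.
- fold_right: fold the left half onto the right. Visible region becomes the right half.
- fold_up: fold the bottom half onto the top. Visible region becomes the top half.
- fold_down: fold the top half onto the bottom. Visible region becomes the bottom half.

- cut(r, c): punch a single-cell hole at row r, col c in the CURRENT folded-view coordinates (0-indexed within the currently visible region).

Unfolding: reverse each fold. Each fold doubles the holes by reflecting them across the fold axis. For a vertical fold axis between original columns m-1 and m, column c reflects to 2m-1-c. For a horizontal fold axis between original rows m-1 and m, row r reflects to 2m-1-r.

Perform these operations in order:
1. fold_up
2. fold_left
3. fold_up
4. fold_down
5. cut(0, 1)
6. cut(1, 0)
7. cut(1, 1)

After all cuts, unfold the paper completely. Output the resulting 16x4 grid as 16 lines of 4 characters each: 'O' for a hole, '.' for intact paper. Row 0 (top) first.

Answer: OOOO
.OO.
.OO.
OOOO
OOOO
.OO.
.OO.
OOOO
OOOO
.OO.
.OO.
OOOO
OOOO
.OO.
.OO.
OOOO

Derivation:
Op 1 fold_up: fold axis h@8; visible region now rows[0,8) x cols[0,4) = 8x4
Op 2 fold_left: fold axis v@2; visible region now rows[0,8) x cols[0,2) = 8x2
Op 3 fold_up: fold axis h@4; visible region now rows[0,4) x cols[0,2) = 4x2
Op 4 fold_down: fold axis h@2; visible region now rows[2,4) x cols[0,2) = 2x2
Op 5 cut(0, 1): punch at orig (2,1); cuts so far [(2, 1)]; region rows[2,4) x cols[0,2) = 2x2
Op 6 cut(1, 0): punch at orig (3,0); cuts so far [(2, 1), (3, 0)]; region rows[2,4) x cols[0,2) = 2x2
Op 7 cut(1, 1): punch at orig (3,1); cuts so far [(2, 1), (3, 0), (3, 1)]; region rows[2,4) x cols[0,2) = 2x2
Unfold 1 (reflect across h@2): 6 holes -> [(0, 0), (0, 1), (1, 1), (2, 1), (3, 0), (3, 1)]
Unfold 2 (reflect across h@4): 12 holes -> [(0, 0), (0, 1), (1, 1), (2, 1), (3, 0), (3, 1), (4, 0), (4, 1), (5, 1), (6, 1), (7, 0), (7, 1)]
Unfold 3 (reflect across v@2): 24 holes -> [(0, 0), (0, 1), (0, 2), (0, 3), (1, 1), (1, 2), (2, 1), (2, 2), (3, 0), (3, 1), (3, 2), (3, 3), (4, 0), (4, 1), (4, 2), (4, 3), (5, 1), (5, 2), (6, 1), (6, 2), (7, 0), (7, 1), (7, 2), (7, 3)]
Unfold 4 (reflect across h@8): 48 holes -> [(0, 0), (0, 1), (0, 2), (0, 3), (1, 1), (1, 2), (2, 1), (2, 2), (3, 0), (3, 1), (3, 2), (3, 3), (4, 0), (4, 1), (4, 2), (4, 3), (5, 1), (5, 2), (6, 1), (6, 2), (7, 0), (7, 1), (7, 2), (7, 3), (8, 0), (8, 1), (8, 2), (8, 3), (9, 1), (9, 2), (10, 1), (10, 2), (11, 0), (11, 1), (11, 2), (11, 3), (12, 0), (12, 1), (12, 2), (12, 3), (13, 1), (13, 2), (14, 1), (14, 2), (15, 0), (15, 1), (15, 2), (15, 3)]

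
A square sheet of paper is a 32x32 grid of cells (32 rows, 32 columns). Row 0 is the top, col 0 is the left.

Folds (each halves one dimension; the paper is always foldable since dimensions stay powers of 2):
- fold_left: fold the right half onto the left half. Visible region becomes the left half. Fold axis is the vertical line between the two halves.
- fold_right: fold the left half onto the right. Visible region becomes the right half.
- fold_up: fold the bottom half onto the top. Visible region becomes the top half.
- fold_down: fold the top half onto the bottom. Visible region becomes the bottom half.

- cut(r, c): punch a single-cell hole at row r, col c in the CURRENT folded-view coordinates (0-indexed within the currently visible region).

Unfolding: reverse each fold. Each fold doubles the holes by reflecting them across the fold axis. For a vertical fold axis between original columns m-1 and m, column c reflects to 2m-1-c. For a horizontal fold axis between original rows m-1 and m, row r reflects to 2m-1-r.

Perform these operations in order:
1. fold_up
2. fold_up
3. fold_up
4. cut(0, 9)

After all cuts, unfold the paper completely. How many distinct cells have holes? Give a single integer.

Answer: 8

Derivation:
Op 1 fold_up: fold axis h@16; visible region now rows[0,16) x cols[0,32) = 16x32
Op 2 fold_up: fold axis h@8; visible region now rows[0,8) x cols[0,32) = 8x32
Op 3 fold_up: fold axis h@4; visible region now rows[0,4) x cols[0,32) = 4x32
Op 4 cut(0, 9): punch at orig (0,9); cuts so far [(0, 9)]; region rows[0,4) x cols[0,32) = 4x32
Unfold 1 (reflect across h@4): 2 holes -> [(0, 9), (7, 9)]
Unfold 2 (reflect across h@8): 4 holes -> [(0, 9), (7, 9), (8, 9), (15, 9)]
Unfold 3 (reflect across h@16): 8 holes -> [(0, 9), (7, 9), (8, 9), (15, 9), (16, 9), (23, 9), (24, 9), (31, 9)]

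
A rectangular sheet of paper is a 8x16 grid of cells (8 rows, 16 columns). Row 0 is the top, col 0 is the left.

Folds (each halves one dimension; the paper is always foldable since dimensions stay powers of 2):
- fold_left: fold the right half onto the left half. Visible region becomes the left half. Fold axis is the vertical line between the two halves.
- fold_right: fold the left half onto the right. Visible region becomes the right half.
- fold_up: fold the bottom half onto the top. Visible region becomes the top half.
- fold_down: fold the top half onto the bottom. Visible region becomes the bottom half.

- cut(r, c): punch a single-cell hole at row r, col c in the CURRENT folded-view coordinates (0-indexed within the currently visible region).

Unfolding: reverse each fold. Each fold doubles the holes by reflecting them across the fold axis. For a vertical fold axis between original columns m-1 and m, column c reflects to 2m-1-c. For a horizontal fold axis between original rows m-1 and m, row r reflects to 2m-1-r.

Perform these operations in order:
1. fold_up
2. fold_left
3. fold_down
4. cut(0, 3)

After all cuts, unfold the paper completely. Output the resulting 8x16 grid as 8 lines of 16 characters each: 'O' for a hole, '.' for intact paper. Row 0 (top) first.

Op 1 fold_up: fold axis h@4; visible region now rows[0,4) x cols[0,16) = 4x16
Op 2 fold_left: fold axis v@8; visible region now rows[0,4) x cols[0,8) = 4x8
Op 3 fold_down: fold axis h@2; visible region now rows[2,4) x cols[0,8) = 2x8
Op 4 cut(0, 3): punch at orig (2,3); cuts so far [(2, 3)]; region rows[2,4) x cols[0,8) = 2x8
Unfold 1 (reflect across h@2): 2 holes -> [(1, 3), (2, 3)]
Unfold 2 (reflect across v@8): 4 holes -> [(1, 3), (1, 12), (2, 3), (2, 12)]
Unfold 3 (reflect across h@4): 8 holes -> [(1, 3), (1, 12), (2, 3), (2, 12), (5, 3), (5, 12), (6, 3), (6, 12)]

Answer: ................
...O........O...
...O........O...
................
................
...O........O...
...O........O...
................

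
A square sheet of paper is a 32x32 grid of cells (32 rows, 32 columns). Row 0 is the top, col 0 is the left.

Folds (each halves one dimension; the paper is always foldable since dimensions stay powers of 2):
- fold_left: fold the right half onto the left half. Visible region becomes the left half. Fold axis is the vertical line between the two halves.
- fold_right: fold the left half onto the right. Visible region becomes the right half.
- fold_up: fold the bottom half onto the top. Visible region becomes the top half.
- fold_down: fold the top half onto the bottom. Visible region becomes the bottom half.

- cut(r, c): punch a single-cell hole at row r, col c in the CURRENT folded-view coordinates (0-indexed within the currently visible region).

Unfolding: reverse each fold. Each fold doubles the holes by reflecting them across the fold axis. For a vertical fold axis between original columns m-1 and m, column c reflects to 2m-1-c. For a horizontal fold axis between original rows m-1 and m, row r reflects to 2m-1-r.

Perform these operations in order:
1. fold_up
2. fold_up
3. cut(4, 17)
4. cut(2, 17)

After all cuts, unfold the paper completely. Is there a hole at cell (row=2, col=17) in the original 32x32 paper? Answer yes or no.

Answer: yes

Derivation:
Op 1 fold_up: fold axis h@16; visible region now rows[0,16) x cols[0,32) = 16x32
Op 2 fold_up: fold axis h@8; visible region now rows[0,8) x cols[0,32) = 8x32
Op 3 cut(4, 17): punch at orig (4,17); cuts so far [(4, 17)]; region rows[0,8) x cols[0,32) = 8x32
Op 4 cut(2, 17): punch at orig (2,17); cuts so far [(2, 17), (4, 17)]; region rows[0,8) x cols[0,32) = 8x32
Unfold 1 (reflect across h@8): 4 holes -> [(2, 17), (4, 17), (11, 17), (13, 17)]
Unfold 2 (reflect across h@16): 8 holes -> [(2, 17), (4, 17), (11, 17), (13, 17), (18, 17), (20, 17), (27, 17), (29, 17)]
Holes: [(2, 17), (4, 17), (11, 17), (13, 17), (18, 17), (20, 17), (27, 17), (29, 17)]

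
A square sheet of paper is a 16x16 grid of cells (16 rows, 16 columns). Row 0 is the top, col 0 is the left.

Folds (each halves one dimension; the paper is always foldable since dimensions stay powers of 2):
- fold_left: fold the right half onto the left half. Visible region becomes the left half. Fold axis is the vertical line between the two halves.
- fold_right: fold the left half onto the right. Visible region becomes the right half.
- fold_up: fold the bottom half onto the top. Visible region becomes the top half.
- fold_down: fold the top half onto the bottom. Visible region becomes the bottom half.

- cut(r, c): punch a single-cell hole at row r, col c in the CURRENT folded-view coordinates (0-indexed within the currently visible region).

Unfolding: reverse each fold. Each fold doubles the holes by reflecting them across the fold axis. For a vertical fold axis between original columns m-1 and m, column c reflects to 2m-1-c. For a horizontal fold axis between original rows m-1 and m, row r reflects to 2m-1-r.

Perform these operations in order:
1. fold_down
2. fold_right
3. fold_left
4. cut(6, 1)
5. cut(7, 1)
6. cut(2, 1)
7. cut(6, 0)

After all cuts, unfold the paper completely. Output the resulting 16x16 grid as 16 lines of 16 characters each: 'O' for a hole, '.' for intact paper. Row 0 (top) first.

Op 1 fold_down: fold axis h@8; visible region now rows[8,16) x cols[0,16) = 8x16
Op 2 fold_right: fold axis v@8; visible region now rows[8,16) x cols[8,16) = 8x8
Op 3 fold_left: fold axis v@12; visible region now rows[8,16) x cols[8,12) = 8x4
Op 4 cut(6, 1): punch at orig (14,9); cuts so far [(14, 9)]; region rows[8,16) x cols[8,12) = 8x4
Op 5 cut(7, 1): punch at orig (15,9); cuts so far [(14, 9), (15, 9)]; region rows[8,16) x cols[8,12) = 8x4
Op 6 cut(2, 1): punch at orig (10,9); cuts so far [(10, 9), (14, 9), (15, 9)]; region rows[8,16) x cols[8,12) = 8x4
Op 7 cut(6, 0): punch at orig (14,8); cuts so far [(10, 9), (14, 8), (14, 9), (15, 9)]; region rows[8,16) x cols[8,12) = 8x4
Unfold 1 (reflect across v@12): 8 holes -> [(10, 9), (10, 14), (14, 8), (14, 9), (14, 14), (14, 15), (15, 9), (15, 14)]
Unfold 2 (reflect across v@8): 16 holes -> [(10, 1), (10, 6), (10, 9), (10, 14), (14, 0), (14, 1), (14, 6), (14, 7), (14, 8), (14, 9), (14, 14), (14, 15), (15, 1), (15, 6), (15, 9), (15, 14)]
Unfold 3 (reflect across h@8): 32 holes -> [(0, 1), (0, 6), (0, 9), (0, 14), (1, 0), (1, 1), (1, 6), (1, 7), (1, 8), (1, 9), (1, 14), (1, 15), (5, 1), (5, 6), (5, 9), (5, 14), (10, 1), (10, 6), (10, 9), (10, 14), (14, 0), (14, 1), (14, 6), (14, 7), (14, 8), (14, 9), (14, 14), (14, 15), (15, 1), (15, 6), (15, 9), (15, 14)]

Answer: .O....O..O....O.
OO....OOOO....OO
................
................
................
.O....O..O....O.
................
................
................
................
.O....O..O....O.
................
................
................
OO....OOOO....OO
.O....O..O....O.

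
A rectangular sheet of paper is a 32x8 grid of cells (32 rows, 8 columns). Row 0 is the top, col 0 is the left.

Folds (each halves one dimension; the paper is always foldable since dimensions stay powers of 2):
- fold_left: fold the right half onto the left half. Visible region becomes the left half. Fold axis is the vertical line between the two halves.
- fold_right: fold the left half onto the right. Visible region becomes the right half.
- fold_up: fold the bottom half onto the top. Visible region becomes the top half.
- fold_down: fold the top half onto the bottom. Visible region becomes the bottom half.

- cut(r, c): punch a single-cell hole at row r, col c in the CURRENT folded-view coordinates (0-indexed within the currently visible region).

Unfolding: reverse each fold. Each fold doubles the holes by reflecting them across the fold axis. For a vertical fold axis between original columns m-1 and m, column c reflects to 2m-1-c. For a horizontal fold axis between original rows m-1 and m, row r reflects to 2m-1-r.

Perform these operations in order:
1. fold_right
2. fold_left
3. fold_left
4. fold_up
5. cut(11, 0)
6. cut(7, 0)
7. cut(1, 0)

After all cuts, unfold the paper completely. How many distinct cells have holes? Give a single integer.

Answer: 48

Derivation:
Op 1 fold_right: fold axis v@4; visible region now rows[0,32) x cols[4,8) = 32x4
Op 2 fold_left: fold axis v@6; visible region now rows[0,32) x cols[4,6) = 32x2
Op 3 fold_left: fold axis v@5; visible region now rows[0,32) x cols[4,5) = 32x1
Op 4 fold_up: fold axis h@16; visible region now rows[0,16) x cols[4,5) = 16x1
Op 5 cut(11, 0): punch at orig (11,4); cuts so far [(11, 4)]; region rows[0,16) x cols[4,5) = 16x1
Op 6 cut(7, 0): punch at orig (7,4); cuts so far [(7, 4), (11, 4)]; region rows[0,16) x cols[4,5) = 16x1
Op 7 cut(1, 0): punch at orig (1,4); cuts so far [(1, 4), (7, 4), (11, 4)]; region rows[0,16) x cols[4,5) = 16x1
Unfold 1 (reflect across h@16): 6 holes -> [(1, 4), (7, 4), (11, 4), (20, 4), (24, 4), (30, 4)]
Unfold 2 (reflect across v@5): 12 holes -> [(1, 4), (1, 5), (7, 4), (7, 5), (11, 4), (11, 5), (20, 4), (20, 5), (24, 4), (24, 5), (30, 4), (30, 5)]
Unfold 3 (reflect across v@6): 24 holes -> [(1, 4), (1, 5), (1, 6), (1, 7), (7, 4), (7, 5), (7, 6), (7, 7), (11, 4), (11, 5), (11, 6), (11, 7), (20, 4), (20, 5), (20, 6), (20, 7), (24, 4), (24, 5), (24, 6), (24, 7), (30, 4), (30, 5), (30, 6), (30, 7)]
Unfold 4 (reflect across v@4): 48 holes -> [(1, 0), (1, 1), (1, 2), (1, 3), (1, 4), (1, 5), (1, 6), (1, 7), (7, 0), (7, 1), (7, 2), (7, 3), (7, 4), (7, 5), (7, 6), (7, 7), (11, 0), (11, 1), (11, 2), (11, 3), (11, 4), (11, 5), (11, 6), (11, 7), (20, 0), (20, 1), (20, 2), (20, 3), (20, 4), (20, 5), (20, 6), (20, 7), (24, 0), (24, 1), (24, 2), (24, 3), (24, 4), (24, 5), (24, 6), (24, 7), (30, 0), (30, 1), (30, 2), (30, 3), (30, 4), (30, 5), (30, 6), (30, 7)]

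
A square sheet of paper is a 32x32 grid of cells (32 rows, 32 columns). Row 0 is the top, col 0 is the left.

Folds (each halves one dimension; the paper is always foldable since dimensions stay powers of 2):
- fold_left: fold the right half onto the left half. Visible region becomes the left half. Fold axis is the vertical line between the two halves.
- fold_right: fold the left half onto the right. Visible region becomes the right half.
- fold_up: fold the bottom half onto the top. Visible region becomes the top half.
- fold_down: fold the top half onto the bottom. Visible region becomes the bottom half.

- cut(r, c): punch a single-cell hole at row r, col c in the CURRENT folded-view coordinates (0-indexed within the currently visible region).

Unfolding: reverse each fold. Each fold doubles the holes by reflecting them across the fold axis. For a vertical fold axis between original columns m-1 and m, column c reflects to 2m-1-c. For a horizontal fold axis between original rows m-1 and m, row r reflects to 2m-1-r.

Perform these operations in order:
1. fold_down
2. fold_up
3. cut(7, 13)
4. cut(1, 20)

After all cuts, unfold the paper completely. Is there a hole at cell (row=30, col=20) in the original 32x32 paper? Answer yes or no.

Op 1 fold_down: fold axis h@16; visible region now rows[16,32) x cols[0,32) = 16x32
Op 2 fold_up: fold axis h@24; visible region now rows[16,24) x cols[0,32) = 8x32
Op 3 cut(7, 13): punch at orig (23,13); cuts so far [(23, 13)]; region rows[16,24) x cols[0,32) = 8x32
Op 4 cut(1, 20): punch at orig (17,20); cuts so far [(17, 20), (23, 13)]; region rows[16,24) x cols[0,32) = 8x32
Unfold 1 (reflect across h@24): 4 holes -> [(17, 20), (23, 13), (24, 13), (30, 20)]
Unfold 2 (reflect across h@16): 8 holes -> [(1, 20), (7, 13), (8, 13), (14, 20), (17, 20), (23, 13), (24, 13), (30, 20)]
Holes: [(1, 20), (7, 13), (8, 13), (14, 20), (17, 20), (23, 13), (24, 13), (30, 20)]

Answer: yes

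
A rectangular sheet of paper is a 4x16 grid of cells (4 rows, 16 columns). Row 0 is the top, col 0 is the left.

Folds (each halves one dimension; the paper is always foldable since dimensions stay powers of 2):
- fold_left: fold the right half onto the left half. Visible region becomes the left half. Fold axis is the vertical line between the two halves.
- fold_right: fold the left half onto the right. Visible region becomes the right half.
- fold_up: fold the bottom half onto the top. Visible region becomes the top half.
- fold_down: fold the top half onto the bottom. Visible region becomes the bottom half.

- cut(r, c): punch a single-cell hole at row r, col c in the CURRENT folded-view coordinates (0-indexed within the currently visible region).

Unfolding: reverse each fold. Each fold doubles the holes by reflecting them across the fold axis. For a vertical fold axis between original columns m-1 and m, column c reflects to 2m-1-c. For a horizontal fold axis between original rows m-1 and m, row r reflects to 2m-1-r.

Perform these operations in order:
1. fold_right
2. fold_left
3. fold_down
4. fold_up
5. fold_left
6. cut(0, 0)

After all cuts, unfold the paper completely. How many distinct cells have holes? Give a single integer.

Op 1 fold_right: fold axis v@8; visible region now rows[0,4) x cols[8,16) = 4x8
Op 2 fold_left: fold axis v@12; visible region now rows[0,4) x cols[8,12) = 4x4
Op 3 fold_down: fold axis h@2; visible region now rows[2,4) x cols[8,12) = 2x4
Op 4 fold_up: fold axis h@3; visible region now rows[2,3) x cols[8,12) = 1x4
Op 5 fold_left: fold axis v@10; visible region now rows[2,3) x cols[8,10) = 1x2
Op 6 cut(0, 0): punch at orig (2,8); cuts so far [(2, 8)]; region rows[2,3) x cols[8,10) = 1x2
Unfold 1 (reflect across v@10): 2 holes -> [(2, 8), (2, 11)]
Unfold 2 (reflect across h@3): 4 holes -> [(2, 8), (2, 11), (3, 8), (3, 11)]
Unfold 3 (reflect across h@2): 8 holes -> [(0, 8), (0, 11), (1, 8), (1, 11), (2, 8), (2, 11), (3, 8), (3, 11)]
Unfold 4 (reflect across v@12): 16 holes -> [(0, 8), (0, 11), (0, 12), (0, 15), (1, 8), (1, 11), (1, 12), (1, 15), (2, 8), (2, 11), (2, 12), (2, 15), (3, 8), (3, 11), (3, 12), (3, 15)]
Unfold 5 (reflect across v@8): 32 holes -> [(0, 0), (0, 3), (0, 4), (0, 7), (0, 8), (0, 11), (0, 12), (0, 15), (1, 0), (1, 3), (1, 4), (1, 7), (1, 8), (1, 11), (1, 12), (1, 15), (2, 0), (2, 3), (2, 4), (2, 7), (2, 8), (2, 11), (2, 12), (2, 15), (3, 0), (3, 3), (3, 4), (3, 7), (3, 8), (3, 11), (3, 12), (3, 15)]

Answer: 32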